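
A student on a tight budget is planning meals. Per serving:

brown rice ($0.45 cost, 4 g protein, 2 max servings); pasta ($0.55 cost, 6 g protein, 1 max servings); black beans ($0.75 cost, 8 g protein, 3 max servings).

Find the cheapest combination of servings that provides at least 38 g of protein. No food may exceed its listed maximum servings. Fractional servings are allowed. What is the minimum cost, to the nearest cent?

Cost per g of protein: pasta $0.0917, black beans $0.0938, brown rice $0.1125.
Take 1 serving of pasta: +6.0 g protein for $0.55 (total $0.55, still need 32.0 g).
Take 3 servings of black beans: +24.0 g protein for $2.25 (total $2.80, still need 8.0 g).
Take 2 servings of brown rice: +8.0 g protein for $0.90 (total $3.70, still need 0.0 g).
Filling from the cheapest source first is optimal under one linear minimum: $3.70.

$3.70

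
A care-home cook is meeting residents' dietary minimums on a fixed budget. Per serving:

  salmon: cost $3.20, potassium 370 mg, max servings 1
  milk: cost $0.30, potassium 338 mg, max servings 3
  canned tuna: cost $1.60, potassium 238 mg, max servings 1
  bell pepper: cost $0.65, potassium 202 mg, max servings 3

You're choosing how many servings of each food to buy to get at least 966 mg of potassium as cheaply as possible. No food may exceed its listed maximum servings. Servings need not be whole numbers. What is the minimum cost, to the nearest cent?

Cost per mg of potassium: milk $0.0009, bell pepper $0.0032, canned tuna $0.0067, salmon $0.0086.
Take 2.858 servings of milk: +966.0 mg potassium for $0.86 (total $0.86, still need 0.0 mg).
Greedy by cheapest-per-mg is optimal for a single linear constraint, so the minimum cost is $0.86.

$0.86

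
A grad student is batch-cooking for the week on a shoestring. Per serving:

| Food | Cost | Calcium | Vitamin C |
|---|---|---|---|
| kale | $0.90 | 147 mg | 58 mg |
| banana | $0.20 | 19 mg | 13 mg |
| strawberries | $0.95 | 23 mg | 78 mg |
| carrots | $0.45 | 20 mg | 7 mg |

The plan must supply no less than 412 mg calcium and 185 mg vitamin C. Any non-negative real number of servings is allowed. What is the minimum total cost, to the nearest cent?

$2.79

Check every corner: each single food scaled to meet both minima, and each pair solved so both constraints bind.
kale only: max(412/147, 185/58) = 3.19 servings → $2.87.
banana only: max(412/19, 185/13) = 21.68 servings → $4.34.
strawberries only: max(412/23, 185/78) = 17.91 servings → $17.02.
carrots only: max(412/20, 185/7) = 26.43 servings → $11.89.
kale + banana with both tight: 2.276 servings and 4.078 servings → $2.86.
kale + strawberries with both tight: 2.752 servings and 0.3256 servings → $2.79.
kale + carrots with both targets exact would need a negative amount; discard.
banana + strawberries: the both-tight solution has a negative serving — not a feasible corner.
banana + carrots with both tight: 6.425 servings and 14.5 servings → $7.81.
strawberries + carrots with both tight: 0.5833 servings and 19.93 servings → $9.52.
Cheapest feasible corner: $2.79.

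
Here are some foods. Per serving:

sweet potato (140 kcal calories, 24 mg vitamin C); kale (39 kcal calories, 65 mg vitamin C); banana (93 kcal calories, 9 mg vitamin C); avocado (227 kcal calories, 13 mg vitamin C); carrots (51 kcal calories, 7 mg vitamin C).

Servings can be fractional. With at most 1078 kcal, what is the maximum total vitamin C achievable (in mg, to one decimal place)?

1796.7 mg

Vitamin C per kcal: kale 1.667, sweet potato 0.1714, carrots 0.1373, banana 0.09677, avocado 0.05727.
With no serving limits, spend the whole calories allowance on kale: 1078 kcal / 39 kcal × 65 mg = 1796.7 mg.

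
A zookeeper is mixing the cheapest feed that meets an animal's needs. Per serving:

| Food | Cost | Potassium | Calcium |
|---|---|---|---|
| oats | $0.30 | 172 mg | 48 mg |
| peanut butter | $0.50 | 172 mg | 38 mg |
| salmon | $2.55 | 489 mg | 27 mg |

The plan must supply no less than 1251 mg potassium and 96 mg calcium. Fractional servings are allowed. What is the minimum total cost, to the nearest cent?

$2.18

oats only: max(1251/172, 96/48) = 7.273 servings → $2.18.
peanut butter only: max(1251/172, 96/38) = 7.273 servings → $3.64.
salmon only: max(1251/489, 96/27) = 3.556 servings → $9.07.
oats + peanut butter: the both-tight solution has a negative serving — not a feasible corner.
oats + salmon with both tight: 0.6993 servings and 2.312 servings → $6.11.
peanut butter + salmon with both tight: 0.9447 servings and 2.226 servings → $6.15.
Cheapest feasible corner: $2.18.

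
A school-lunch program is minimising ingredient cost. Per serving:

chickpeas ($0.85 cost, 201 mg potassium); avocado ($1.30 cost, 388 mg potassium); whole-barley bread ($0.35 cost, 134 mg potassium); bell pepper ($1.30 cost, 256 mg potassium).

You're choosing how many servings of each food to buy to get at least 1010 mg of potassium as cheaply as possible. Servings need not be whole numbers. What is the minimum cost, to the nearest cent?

Cost per mg of potassium: whole-barley bread $0.0026, avocado $0.0034, chickpeas $0.0042, bell pepper $0.0051.
With no serving limits, use only whole-barley bread: 1010 mg / 134 mg = 7.537 servings × $0.35 = $2.64.

$2.64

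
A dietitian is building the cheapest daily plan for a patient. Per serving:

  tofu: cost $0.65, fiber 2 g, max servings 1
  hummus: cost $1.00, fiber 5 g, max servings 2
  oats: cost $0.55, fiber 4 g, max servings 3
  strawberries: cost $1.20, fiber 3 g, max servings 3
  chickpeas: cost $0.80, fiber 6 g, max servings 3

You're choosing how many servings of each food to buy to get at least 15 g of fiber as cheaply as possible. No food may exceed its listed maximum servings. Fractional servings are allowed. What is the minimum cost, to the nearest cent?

$2.00

Cost per g of fiber: chickpeas $0.1333, oats $0.1375, hummus $0.2000, tofu $0.3250, strawberries $0.4000.
Take 2.5 servings of chickpeas: +15.0 g fiber for $2.00 (total $2.00, still need 0.0 g).
Greedy by cheapest-per-g is optimal for a single linear constraint, so the minimum cost is $2.00.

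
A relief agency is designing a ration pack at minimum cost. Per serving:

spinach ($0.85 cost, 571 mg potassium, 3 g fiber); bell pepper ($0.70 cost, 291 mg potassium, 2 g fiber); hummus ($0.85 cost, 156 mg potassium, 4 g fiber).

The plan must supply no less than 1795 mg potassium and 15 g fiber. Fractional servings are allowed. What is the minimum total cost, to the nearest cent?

For a min-cost LP with two ≥-constraints, a basic feasible solution has at most two positive variables.
spinach only: max(1795/571, 15/3) = 5 servings → $4.25.
bell pepper only: max(1795/291, 15/2) = 7.5 servings → $5.25.
hummus only: max(1795/156, 15/4) = 11.51 servings → $9.78.
spinach + bell pepper: the both-tight solution has a negative serving — not a feasible corner.
spinach + hummus with both tight: 2.665 servings and 1.751 servings → $3.75.
bell pepper + hummus with both tight: 5.681 servings and 0.9096 servings → $4.75.
Cheapest feasible corner: $3.75.

$3.75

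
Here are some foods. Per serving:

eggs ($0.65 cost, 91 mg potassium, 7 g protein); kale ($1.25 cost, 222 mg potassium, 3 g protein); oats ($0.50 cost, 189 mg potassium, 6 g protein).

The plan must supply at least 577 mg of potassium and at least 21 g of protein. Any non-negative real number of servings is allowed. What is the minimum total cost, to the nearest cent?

With two linear requirements the optimum uses one or two foods; enumerate the corners.
eggs only: max(577/91, 21/7) = 6.341 servings → $4.12.
kale only: max(577/222, 21/3) = 7 servings → $8.75.
oats only: max(577/189, 21/6) = 3.5 servings → $1.75.
eggs + kale with both tight: 2.288 servings and 1.661 servings → $3.56.
eggs + oats with both tight: 0.6525 servings and 2.739 servings → $1.79.
kale + oats with both targets exact would need a negative amount; discard.
Cheapest feasible corner: $1.75.

$1.75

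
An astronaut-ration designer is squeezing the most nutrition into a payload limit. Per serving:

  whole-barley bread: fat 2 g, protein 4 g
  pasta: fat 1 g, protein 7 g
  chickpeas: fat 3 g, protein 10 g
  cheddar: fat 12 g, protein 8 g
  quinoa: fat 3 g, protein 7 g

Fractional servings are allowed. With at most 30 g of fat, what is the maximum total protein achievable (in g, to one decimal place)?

210.0 g

Protein per g fat: pasta 7, chickpeas 3.333, quinoa 2.333, whole-barley bread 2, cheddar 0.6667.
With no serving limits, spend the whole fat allowance on pasta: 30 g / 1 g × 7 g = 210.0 g.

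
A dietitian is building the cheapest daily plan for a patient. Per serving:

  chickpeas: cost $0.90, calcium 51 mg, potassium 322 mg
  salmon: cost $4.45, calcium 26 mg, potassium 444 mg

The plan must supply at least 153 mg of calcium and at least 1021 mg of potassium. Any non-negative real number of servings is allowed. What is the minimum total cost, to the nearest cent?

Minimising a linear cost over {calcium ≥ 153, potassium ≥ 1021, servings ≥ 0} — the optimum is at a vertex, using one or two foods.
chickpeas only: max(153/51, 1021/322) = 3.171 servings → $2.85.
salmon only: max(153/26, 1021/444) = 5.885 servings → $26.19.
chickpeas + salmon with both tight: 2.9 servings and 0.1965 servings → $3.48.
So the least-cost plan costs $2.85.

$2.85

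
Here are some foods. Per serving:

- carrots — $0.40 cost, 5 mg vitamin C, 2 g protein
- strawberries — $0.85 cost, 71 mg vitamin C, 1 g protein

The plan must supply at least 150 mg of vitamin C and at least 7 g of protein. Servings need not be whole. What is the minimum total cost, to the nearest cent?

$2.66

carrots only: max(150/5, 7/2) = 30 servings → $12.00.
strawberries only: max(150/71, 7/1) = 7 servings → $5.95.
carrots + strawberries with both tight: 2.533 servings and 1.934 servings → $2.66.
So the least-cost plan costs $2.66.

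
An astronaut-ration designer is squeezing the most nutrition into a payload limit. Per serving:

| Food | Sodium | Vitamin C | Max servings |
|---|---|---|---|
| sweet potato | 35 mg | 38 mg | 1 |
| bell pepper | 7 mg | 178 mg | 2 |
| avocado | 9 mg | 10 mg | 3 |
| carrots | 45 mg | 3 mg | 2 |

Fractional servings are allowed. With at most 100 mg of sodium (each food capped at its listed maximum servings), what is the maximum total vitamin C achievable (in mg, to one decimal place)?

425.6 mg

Vitamin C per mg sodium: bell pepper 25.43, avocado 1.111, sweet potato 1.086, carrots 0.06667.
Take 2 servings of bell pepper: uses 14 mg sodium, +356.0 mg vitamin C (running total 356.0 mg).
Take 3 servings of avocado: uses 27 mg sodium, +30.0 mg vitamin C (running total 386.0 mg).
Take 1 serving of sweet potato: uses 35 mg sodium, +38.0 mg vitamin C (running total 424.0 mg).
Take 0.5333 servings of carrots: uses 24 mg sodium, +1.6 mg vitamin C (running total 425.6 mg).
Filling greedily by vitamin C-per-mg sodium is optimal for one linear limit, giving 425.6 mg.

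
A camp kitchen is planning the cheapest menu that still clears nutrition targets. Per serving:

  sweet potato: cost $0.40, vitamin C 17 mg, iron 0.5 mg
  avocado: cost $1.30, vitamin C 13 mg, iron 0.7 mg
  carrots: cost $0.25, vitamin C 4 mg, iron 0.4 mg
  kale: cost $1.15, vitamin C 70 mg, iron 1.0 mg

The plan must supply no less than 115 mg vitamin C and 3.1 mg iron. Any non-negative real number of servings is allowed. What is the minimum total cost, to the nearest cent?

$2.57

Two binding constraints pin down two serving amounts, so the optimal mix uses at most two foods. The candidates are each food alone (scaled to the tighter of vitamin C/iron) and each pair with both constraints tight.
sweet potato only: max(115/17, 3.1/0.5) = 6.765 servings → $2.71.
avocado only: max(115/13, 3.1/0.7) = 8.846 servings → $11.50.
carrots only: max(115/4, 3.1/0.4) = 28.75 servings → $7.19.
kale only: max(115/70, 3.1/1.0) = 3.1 servings → $3.56.
sweet potato + avocado: intersection lies outside the first quadrant.
sweet potato + carrots: the both-tight solution has a negative serving — not a feasible corner.
sweet potato + kale with both tight: 5.667 servings and 0.2667 servings → $2.57.
avocado + carrots: intersection lies outside the first quadrant.
avocado + kale with both tight: 2.833 servings and 1.117 servings → $4.97.
carrots + kale with both tight: 4.25 servings and 1.4 servings → $2.67.
Cheapest feasible corner: $2.57.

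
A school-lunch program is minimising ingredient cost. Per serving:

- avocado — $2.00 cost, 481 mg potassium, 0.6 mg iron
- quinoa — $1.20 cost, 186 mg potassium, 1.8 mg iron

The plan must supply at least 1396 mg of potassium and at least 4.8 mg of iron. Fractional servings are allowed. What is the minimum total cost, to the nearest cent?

The cheapest plan sits at a corner of the feasible region — with two constraints it uses at most two foods.
avocado only: max(1396/481, 4.8/0.6) = 8 servings → $16.00.
quinoa only: max(1396/186, 4.8/1.8) = 7.505 servings → $9.01.
avocado + quinoa with both tight: 2.148 servings and 1.951 servings → $6.64.
Cheapest feasible corner: $6.64.

$6.64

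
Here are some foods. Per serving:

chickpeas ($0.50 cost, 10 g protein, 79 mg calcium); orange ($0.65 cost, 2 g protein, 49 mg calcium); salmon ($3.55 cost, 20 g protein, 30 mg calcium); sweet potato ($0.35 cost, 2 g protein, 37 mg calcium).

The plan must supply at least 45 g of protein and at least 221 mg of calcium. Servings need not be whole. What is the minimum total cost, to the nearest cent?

$2.25

A basic optimal solution has at most two foods positive. Try each food alone and each pair with both targets met exactly.
chickpeas only: max(45/10, 221/79) = 4.5 servings → $2.25.
orange only: max(45/2, 221/49) = 22.5 servings → $14.62.
salmon only: max(45/20, 221/30) = 7.367 servings → $26.15.
sweet potato only: max(45/2, 221/37) = 22.5 servings → $7.88.
chickpeas + orange with both targets exact would need a negative amount; discard.
chickpeas + salmon with both tight: 2.398 servings and 1.051 servings → $4.93.
chickpeas + sweet potato with both targets exact would need a negative amount; discard.
orange + salmon with both tight: 3.337 servings and 1.916 servings → $8.97.
orange + sweet potato: intersection lies outside the first quadrant.
salmon + sweet potato with both tight: 1.799 servings and 4.515 servings → $7.96.
The minimum over all feasible corners is $2.25.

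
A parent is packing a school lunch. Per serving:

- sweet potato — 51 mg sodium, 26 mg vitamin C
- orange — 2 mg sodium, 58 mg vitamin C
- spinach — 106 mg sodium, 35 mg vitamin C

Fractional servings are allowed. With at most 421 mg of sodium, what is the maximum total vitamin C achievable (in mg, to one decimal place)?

12209.0 mg

Vitamin C per mg sodium: orange 29, sweet potato 0.5098, spinach 0.3302.
With no serving limits, spend the whole sodium allowance on orange: 421 mg / 2 mg × 58 mg = 12209.0 mg.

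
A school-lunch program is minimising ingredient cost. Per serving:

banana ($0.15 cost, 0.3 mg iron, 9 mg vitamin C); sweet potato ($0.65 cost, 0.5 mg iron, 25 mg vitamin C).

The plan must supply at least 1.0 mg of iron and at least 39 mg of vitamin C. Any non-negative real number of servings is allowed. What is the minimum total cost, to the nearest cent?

$0.65

With two linear requirements the optimum uses one or two foods; enumerate the corners.
banana only: max(1.0/0.3, 39/9) = 4.333 servings → $0.65.
sweet potato only: max(1.0/0.5, 39/25) = 2 servings → $1.30.
banana + sweet potato with both tight: 1.833 servings and 0.9 servings → $0.86.
Cheapest feasible corner: $0.65.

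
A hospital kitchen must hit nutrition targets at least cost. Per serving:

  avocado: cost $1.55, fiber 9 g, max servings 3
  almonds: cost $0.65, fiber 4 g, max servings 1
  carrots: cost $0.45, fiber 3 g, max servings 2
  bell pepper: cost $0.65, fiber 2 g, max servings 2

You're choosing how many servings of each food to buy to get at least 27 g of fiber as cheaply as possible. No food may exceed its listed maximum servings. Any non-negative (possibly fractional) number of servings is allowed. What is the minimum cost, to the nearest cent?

Cost per g of fiber: carrots $0.1500, almonds $0.1625, avocado $0.1722, bell pepper $0.3250.
Take 2 servings of carrots: +6.0 g fiber for $0.90 (total $0.90, still need 21.0 g).
Take 1 serving of almonds: +4.0 g fiber for $0.65 (total $1.55, still need 17.0 g).
Take 1.889 servings of avocado: +17.0 g fiber for $2.93 (total $4.48, still need 0.0 g).
Filling from the cheapest source first is optimal under one linear minimum: $4.48.

$4.48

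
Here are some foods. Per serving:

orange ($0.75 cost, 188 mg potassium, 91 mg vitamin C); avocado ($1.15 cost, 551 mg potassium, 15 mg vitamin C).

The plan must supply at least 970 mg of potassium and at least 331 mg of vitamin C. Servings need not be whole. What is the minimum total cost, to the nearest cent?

$3.29

orange only: max(970/188, 331/91) = 5.16 servings → $3.87.
avocado only: max(970/551, 331/15) = 22.07 servings → $25.38.
orange + avocado with both tight: 3.547 servings and 0.5503 servings → $3.29.
So the least-cost plan costs $3.29.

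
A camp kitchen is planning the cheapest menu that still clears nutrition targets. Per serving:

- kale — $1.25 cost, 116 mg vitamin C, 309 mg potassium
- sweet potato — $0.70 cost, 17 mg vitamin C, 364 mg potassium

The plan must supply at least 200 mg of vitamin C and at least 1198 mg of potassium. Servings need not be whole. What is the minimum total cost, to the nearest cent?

$3.23

A basic optimal solution has at most two foods positive. Try each food alone and each pair with both targets met exactly.
kale only: max(200/116, 1198/309) = 3.877 servings → $4.85.
sweet potato only: max(200/17, 1198/364) = 11.76 servings → $8.24.
kale + sweet potato with both tight: 1.418 servings and 2.087 servings → $3.23.
Cheapest feasible corner: $3.23.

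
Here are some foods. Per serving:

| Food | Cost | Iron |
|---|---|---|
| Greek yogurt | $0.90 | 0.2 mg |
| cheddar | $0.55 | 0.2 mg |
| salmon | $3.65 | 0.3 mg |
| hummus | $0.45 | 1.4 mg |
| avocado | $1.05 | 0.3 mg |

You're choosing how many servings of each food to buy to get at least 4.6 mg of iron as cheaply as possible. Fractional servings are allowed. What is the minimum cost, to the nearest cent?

$1.48

Cost per mg of iron: hummus $0.3214, cheddar $2.7500, avocado $3.5000, Greek yogurt $4.5000, salmon $12.1667.
With no serving limits, use only hummus: 4.6 mg / 1.4 mg = 3.286 servings × $0.45 = $1.48.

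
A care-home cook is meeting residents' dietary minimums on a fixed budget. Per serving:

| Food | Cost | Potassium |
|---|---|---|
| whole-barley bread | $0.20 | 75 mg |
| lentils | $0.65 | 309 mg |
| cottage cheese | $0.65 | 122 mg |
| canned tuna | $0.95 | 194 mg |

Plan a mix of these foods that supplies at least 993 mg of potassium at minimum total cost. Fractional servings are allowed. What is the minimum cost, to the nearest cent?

Cost per mg of potassium: lentils $0.0021, whole-barley bread $0.0027, canned tuna $0.0049, cottage cheese $0.0053.
With no serving limits, use only lentils: 993 mg / 309 mg = 3.214 servings × $0.65 = $2.09.

$2.09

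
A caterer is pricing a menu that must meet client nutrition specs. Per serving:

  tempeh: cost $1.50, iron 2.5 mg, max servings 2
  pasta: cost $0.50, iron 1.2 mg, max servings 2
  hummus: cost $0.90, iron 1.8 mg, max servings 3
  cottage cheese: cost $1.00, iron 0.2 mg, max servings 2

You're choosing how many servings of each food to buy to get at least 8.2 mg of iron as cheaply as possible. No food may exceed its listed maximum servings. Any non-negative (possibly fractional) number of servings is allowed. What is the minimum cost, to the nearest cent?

Cost per mg of iron: pasta $0.4167, hummus $0.5000, tempeh $0.6000, cottage cheese $5.0000.
Take 2 servings of pasta: +2.4 mg iron for $1.00 (total $1.00, still need 5.8 mg).
Take 3 servings of hummus: +5.4 mg iron for $2.70 (total $3.70, still need 0.4 mg).
Take 0.16 servings of tempeh: +0.4 mg iron for $0.24 (total $3.94, still need 0.0 mg).
Greedy by cheapest-per-mg is optimal for a single linear constraint, so the minimum cost is $3.94.

$3.94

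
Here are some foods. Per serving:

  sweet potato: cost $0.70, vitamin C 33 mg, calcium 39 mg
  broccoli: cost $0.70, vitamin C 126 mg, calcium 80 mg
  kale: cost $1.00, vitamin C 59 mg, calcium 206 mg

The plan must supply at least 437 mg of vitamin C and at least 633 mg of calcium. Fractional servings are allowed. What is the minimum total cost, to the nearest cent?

$3.85

sweet potato only: max(437/33, 633/39) = 16.23 servings → $11.36.
broccoli only: max(437/126, 633/80) = 7.912 servings → $5.54.
kale only: max(437/59, 633/206) = 7.407 servings → $7.41.
sweet potato + broccoli: intersection lies outside the first quadrant.
sweet potato + kale with both tight: 11.71 servings and 0.8552 servings → $9.05.
broccoli + kale with both tight: 2.48 servings and 2.11 servings → $3.85.
Cheapest feasible corner: $3.85.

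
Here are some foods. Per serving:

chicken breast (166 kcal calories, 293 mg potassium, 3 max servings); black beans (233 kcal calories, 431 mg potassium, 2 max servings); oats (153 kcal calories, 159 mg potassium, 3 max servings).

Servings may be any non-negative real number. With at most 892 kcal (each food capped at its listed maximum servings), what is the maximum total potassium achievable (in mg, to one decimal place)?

Potassium per kcal: black beans 1.85, chicken breast 1.765, oats 1.039.
Take 2 servings of black beans: uses 466 kcal, +862.0 mg potassium (running total 862.0 mg).
Take 2.566 servings of chicken breast: uses 426 kcal, +751.9 mg potassium (running total 1613.9 mg).
Filling greedily by potassium-per-kcal is optimal for one linear limit, giving 1613.9 mg.

1613.9 mg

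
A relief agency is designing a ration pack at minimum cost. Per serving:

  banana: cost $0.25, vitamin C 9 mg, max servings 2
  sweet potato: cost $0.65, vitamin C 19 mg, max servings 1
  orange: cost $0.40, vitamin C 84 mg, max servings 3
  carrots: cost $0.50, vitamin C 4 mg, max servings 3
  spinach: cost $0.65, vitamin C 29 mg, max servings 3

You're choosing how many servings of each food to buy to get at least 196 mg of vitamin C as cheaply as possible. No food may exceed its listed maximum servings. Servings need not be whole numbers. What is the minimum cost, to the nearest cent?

Cost per mg of vitamin C: orange $0.0048, spinach $0.0224, banana $0.0278, sweet potato $0.0342, carrots $0.1250.
Take 2.333 servings of orange: +196.0 mg vitamin C for $0.93 (total $0.93, still need 0.0 mg).
Greedy by cheapest-per-mg is optimal for a single linear constraint, so the minimum cost is $0.93.

$0.93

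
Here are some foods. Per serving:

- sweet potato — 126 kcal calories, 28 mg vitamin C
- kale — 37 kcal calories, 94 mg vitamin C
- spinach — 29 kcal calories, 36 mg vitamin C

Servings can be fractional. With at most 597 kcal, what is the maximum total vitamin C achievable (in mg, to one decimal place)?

Vitamin C per kcal: kale 2.541, spinach 1.241, sweet potato 0.2222.
With no serving limits, spend the whole calories allowance on kale: 597 kcal / 37 kcal × 94 mg = 1516.7 mg.

1516.7 mg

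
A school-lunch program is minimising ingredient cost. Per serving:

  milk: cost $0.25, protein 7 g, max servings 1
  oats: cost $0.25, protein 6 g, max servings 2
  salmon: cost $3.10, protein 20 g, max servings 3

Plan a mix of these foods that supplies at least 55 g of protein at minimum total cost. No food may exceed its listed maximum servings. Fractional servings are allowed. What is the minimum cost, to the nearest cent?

$6.33

Cost per g of protein: milk $0.0357, oats $0.0417, salmon $0.1550.
Take 1 serving of milk: +7.0 g protein for $0.25 (total $0.25, still need 48.0 g).
Take 2 servings of oats: +12.0 g protein for $0.50 (total $0.75, still need 36.0 g).
Take 1.8 servings of salmon: +36.0 g protein for $5.58 (total $6.33, still need 0.0 g).
Filling from the cheapest source first is optimal under one linear minimum: $6.33.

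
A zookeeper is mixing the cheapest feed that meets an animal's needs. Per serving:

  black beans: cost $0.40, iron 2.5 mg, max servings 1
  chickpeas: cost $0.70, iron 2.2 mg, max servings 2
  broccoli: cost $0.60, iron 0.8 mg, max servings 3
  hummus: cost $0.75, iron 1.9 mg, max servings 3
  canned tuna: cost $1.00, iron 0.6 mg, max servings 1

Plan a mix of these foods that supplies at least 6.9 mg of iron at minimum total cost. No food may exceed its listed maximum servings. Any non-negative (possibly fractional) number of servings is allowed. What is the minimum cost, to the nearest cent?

$1.80

Cost per mg of iron: black beans $0.1600, chickpeas $0.3182, hummus $0.3947, broccoli $0.7500, canned tuna $1.6667.
Take 1 serving of black beans: +2.5 mg iron for $0.40 (total $0.40, still need 4.4 mg).
Take 2 servings of chickpeas: +4.4 mg iron for $1.40 (total $1.80, still need 0.0 mg).
Greedy by cheapest-per-mg is optimal for a single linear constraint, so the minimum cost is $1.80.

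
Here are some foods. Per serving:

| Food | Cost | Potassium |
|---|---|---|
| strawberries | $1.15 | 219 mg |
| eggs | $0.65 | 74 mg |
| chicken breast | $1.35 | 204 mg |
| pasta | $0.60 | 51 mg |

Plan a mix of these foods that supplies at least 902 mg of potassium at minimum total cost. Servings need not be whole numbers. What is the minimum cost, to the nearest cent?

Cost per mg of potassium: strawberries $0.0053, chicken breast $0.0066, eggs $0.0088, pasta $0.0118.
With no serving limits, use only strawberries: 902 mg / 219 mg = 4.119 servings × $1.15 = $4.74.

$4.74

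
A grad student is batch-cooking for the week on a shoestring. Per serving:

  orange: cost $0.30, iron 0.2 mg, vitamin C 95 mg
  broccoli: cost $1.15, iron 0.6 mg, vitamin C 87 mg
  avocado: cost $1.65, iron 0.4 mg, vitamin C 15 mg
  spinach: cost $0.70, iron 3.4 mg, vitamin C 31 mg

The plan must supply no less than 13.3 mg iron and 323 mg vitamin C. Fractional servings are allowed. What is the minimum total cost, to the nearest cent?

For a min-cost LP with two ≥-constraints, a basic feasible solution has at most two positive variables.
orange only: max(13.3/0.2, 323/95) = 66.5 servings → $19.95.
broccoli only: max(13.3/0.6, 323/87) = 22.17 servings → $25.49.
avocado only: max(13.3/0.4, 323/15) = 33.25 servings → $54.86.
spinach only: max(13.3/3.4, 323/31) = 10.42 servings → $7.29.
orange + broccoli with both targets exact would need a negative amount; discard.
orange + avocado with both targets exact would need a negative amount; discard.
orange + spinach with both tight: 2.165 servings and 3.784 servings → $3.30.
broccoli + avocado: the both-tight solution has a negative serving — not a feasible corner.
broccoli + spinach with both tight: 2.474 servings and 3.475 servings → $5.28.
avocado + spinach with both tight: 17.77 servings and 1.821 servings → $30.59.
The minimum over all feasible corners is $3.30.

$3.30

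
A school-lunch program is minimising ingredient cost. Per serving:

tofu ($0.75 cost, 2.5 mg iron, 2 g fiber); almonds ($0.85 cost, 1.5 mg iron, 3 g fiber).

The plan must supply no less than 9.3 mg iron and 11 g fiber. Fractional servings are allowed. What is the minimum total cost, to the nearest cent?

With two linear requirements the optimum uses one or two foods; enumerate the corners.
tofu only: max(9.3/2.5, 11/2) = 5.5 servings → $4.12.
almonds only: max(9.3/1.5, 11/3) = 6.2 servings → $5.27.
tofu + almonds with both tight: 2.533 servings and 1.978 servings → $3.58.
The minimum over all feasible corners is $3.58.

$3.58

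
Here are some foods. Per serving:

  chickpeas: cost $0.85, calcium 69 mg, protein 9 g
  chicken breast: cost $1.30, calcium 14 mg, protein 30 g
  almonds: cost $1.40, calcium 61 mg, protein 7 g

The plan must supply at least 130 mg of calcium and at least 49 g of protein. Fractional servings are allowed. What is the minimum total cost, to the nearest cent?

$2.88

For a min-cost LP with two ≥-constraints, a basic feasible solution has at most two positive variables.
chickpeas only: max(130/69, 49/9) = 5.444 servings → $4.63.
chicken breast only: max(130/14, 49/30) = 9.286 servings → $12.07.
almonds only: max(130/61, 49/7) = 7 servings → $9.80.
chickpeas + chicken breast with both tight: 1.653 servings and 1.137 servings → $2.88.
chickpeas + almonds: the both-tight solution has a negative serving — not a feasible corner.
chicken breast + almonds with both tight: 1.2 servings and 1.856 servings → $4.16.
So the least-cost plan costs $2.88.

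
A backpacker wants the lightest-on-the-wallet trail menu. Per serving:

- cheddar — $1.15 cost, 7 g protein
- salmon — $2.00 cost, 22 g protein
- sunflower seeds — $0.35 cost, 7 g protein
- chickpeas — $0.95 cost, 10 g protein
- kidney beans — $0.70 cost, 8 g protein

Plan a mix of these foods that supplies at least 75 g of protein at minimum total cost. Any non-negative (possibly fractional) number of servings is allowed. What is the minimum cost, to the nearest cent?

Cost per g of protein: sunflower seeds $0.0500, kidney beans $0.0875, salmon $0.0909, chickpeas $0.0950, cheddar $0.1643.
With no serving limits, use only sunflower seeds: 75 g / 7 g = 10.71 servings × $0.35 = $3.75.

$3.75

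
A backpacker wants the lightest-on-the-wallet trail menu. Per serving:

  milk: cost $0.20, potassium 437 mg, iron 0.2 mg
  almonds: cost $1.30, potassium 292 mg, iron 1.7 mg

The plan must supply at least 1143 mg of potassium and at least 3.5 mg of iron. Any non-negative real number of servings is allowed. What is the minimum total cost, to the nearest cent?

Check every corner: each single food scaled to meet both minima, and each pair solved so both constraints bind.
milk only: max(1143/437, 3.5/0.2) = 17.5 servings → $3.50.
almonds only: max(1143/292, 3.5/1.7) = 3.914 servings → $5.09.
milk + almonds with both tight: 1.346 servings and 1.901 servings → $2.74.
Cheapest feasible corner: $2.74.

$2.74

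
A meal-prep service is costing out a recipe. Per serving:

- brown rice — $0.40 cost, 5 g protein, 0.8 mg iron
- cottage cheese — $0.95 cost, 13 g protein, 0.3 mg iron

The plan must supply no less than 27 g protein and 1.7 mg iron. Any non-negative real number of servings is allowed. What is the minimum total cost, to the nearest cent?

$2.03

Compare the cost at each extreme point of the feasible region.
brown rice only: max(27/5, 1.7/0.8) = 5.4 servings → $2.16.
cottage cheese only: max(27/13, 1.7/0.3) = 5.667 servings → $5.38.
brown rice + cottage cheese with both tight: 1.573 servings and 1.472 servings → $2.03.
Cheapest feasible corner: $2.03.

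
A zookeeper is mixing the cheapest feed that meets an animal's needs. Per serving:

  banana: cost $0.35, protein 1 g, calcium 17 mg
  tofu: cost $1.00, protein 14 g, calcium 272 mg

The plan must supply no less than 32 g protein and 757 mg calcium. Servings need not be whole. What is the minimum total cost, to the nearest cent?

Check every corner: each single food scaled to meet both minima, and each pair solved so both constraints bind.
banana only: max(32/1, 757/17) = 44.53 servings → $15.59.
tofu only: max(32/14, 757/272) = 2.783 servings → $2.78.
banana + tofu with both targets exact would need a negative amount; discard.
So the least-cost plan costs $2.78.

$2.78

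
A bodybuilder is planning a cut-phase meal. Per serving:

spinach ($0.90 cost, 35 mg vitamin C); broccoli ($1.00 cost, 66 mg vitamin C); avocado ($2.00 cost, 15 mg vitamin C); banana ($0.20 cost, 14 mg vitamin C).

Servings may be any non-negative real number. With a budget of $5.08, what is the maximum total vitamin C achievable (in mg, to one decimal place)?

Vitamin C per dollar: banana 70, broccoli 66, spinach 38.89, avocado 7.5.
With no serving limits, spend the whole cost allowance on banana: $5.08 / $0.20 × 14 mg = 355.6 mg.

355.6 mg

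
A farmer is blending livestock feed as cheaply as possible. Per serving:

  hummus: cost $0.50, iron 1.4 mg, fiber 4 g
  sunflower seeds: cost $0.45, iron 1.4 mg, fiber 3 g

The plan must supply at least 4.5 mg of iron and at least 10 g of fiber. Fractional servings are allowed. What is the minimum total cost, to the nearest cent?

hummus only: max(4.5/1.4, 10/4) = 3.214 servings → $1.61.
sunflower seeds only: max(4.5/1.4, 10/3) = 3.333 servings → $1.50.
hummus + sunflower seeds with both tight: 0.3571 servings and 2.857 servings → $1.46.
The minimum over all feasible corners is $1.46.

$1.46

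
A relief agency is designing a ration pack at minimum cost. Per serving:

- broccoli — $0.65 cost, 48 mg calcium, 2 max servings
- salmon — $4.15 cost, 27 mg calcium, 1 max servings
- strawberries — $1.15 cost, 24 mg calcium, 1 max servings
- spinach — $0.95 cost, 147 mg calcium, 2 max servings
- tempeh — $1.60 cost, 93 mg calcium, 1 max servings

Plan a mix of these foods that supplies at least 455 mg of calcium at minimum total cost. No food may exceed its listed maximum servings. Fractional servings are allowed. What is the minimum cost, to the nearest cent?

$4.32

Cost per mg of calcium: spinach $0.0065, broccoli $0.0135, tempeh $0.0172, strawberries $0.0479, salmon $0.1537.
Take 2 servings of spinach: +294.0 mg calcium for $1.90 (total $1.90, still need 161.0 mg).
Take 2 servings of broccoli: +96.0 mg calcium for $1.30 (total $3.20, still need 65.0 mg).
Take 0.6989 servings of tempeh: +65.0 mg calcium for $1.12 (total $4.32, still need 0.0 mg).
Greedy by cheapest-per-mg is optimal for a single linear constraint, so the minimum cost is $4.32.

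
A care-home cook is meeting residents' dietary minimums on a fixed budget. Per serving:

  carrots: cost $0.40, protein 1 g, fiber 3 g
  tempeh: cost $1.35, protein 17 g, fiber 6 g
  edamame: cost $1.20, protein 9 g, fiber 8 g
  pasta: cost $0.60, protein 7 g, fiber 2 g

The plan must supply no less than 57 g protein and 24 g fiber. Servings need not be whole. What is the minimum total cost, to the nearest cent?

An LP optimum is at a vertex; with two nutrient constraints at most two foods are used. Check each candidate.
carrots only: max(57/1, 24/3) = 57 servings → $22.80.
tempeh only: max(57/17, 24/6) = 4 servings → $5.40.
edamame only: max(57/9, 24/8) = 6.333 servings → $7.60.
pasta only: max(57/7, 24/2) = 12 servings → $7.20.
carrots + tempeh with both tight: 1.467 servings and 3.267 servings → $5.00.
carrots + edamame: the both-tight solution has a negative serving — not a feasible corner.
carrots + pasta with both tight: 2.842 servings and 7.737 servings → $5.78.
tempeh + edamame with both tight: 2.927 servings and 0.8049 servings → $4.92.
tempeh + pasta: the both-tight solution has a negative serving — not a feasible corner.
edamame + pasta with both tight: 1.421 servings and 6.316 servings → $5.49.
The minimum over all feasible corners is $4.92.

$4.92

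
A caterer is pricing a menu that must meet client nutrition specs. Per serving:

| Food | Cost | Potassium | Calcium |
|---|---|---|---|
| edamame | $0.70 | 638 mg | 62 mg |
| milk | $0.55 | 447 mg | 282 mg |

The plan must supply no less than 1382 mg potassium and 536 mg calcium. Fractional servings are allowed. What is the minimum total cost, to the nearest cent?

$1.62

At the optimum either one food covers both requirements or two foods hit both targets exactly; no other combination can be cheaper.
edamame only: max(1382/638, 536/62) = 8.645 servings → $6.05.
milk only: max(1382/447, 536/282) = 3.092 servings → $1.70.
edamame + milk with both tight: 0.9864 servings and 1.684 servings → $1.62.
Cheapest feasible corner: $1.62.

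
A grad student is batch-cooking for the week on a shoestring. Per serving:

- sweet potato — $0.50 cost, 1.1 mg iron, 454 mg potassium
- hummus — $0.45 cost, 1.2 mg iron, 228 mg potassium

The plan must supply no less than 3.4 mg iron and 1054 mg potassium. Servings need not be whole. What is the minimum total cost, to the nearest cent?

A basic optimal solution has at most two foods positive. Try each food alone and each pair with both targets met exactly.
sweet potato only: max(3.4/1.1, 1054/454) = 3.091 servings → $1.55.
hummus only: max(3.4/1.2, 1054/228) = 4.623 servings → $2.08.
sweet potato + hummus with both tight: 1.665 servings and 1.307 servings → $1.42.
The minimum over all feasible corners is $1.42.

$1.42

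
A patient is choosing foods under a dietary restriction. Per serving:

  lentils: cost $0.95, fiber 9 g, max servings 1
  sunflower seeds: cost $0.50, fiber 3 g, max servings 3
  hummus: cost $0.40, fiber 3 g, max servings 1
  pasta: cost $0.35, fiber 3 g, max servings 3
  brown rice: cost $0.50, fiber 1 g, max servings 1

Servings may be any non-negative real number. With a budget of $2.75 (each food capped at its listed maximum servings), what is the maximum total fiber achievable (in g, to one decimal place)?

23.1 g

Fiber per dollar: lentils 9.474, pasta 8.571, hummus 7.5, sunflower seeds 6, brown rice 2.
Take 1 serving of lentils: spends $0.95, +9.0 g fiber (running total 9.0 g).
Take 3 servings of pasta: spends $1.05, +9.0 g fiber (running total 18.0 g).
Take 1 serving of hummus: spends $0.40, +3.0 g fiber (running total 21.0 g).
Take 0.7 servings of sunflower seeds: spends $0.35, +2.1 g fiber (running total 23.1 g).
Filling greedily by fiber-per-dollar is optimal for one linear limit, giving 23.1 g.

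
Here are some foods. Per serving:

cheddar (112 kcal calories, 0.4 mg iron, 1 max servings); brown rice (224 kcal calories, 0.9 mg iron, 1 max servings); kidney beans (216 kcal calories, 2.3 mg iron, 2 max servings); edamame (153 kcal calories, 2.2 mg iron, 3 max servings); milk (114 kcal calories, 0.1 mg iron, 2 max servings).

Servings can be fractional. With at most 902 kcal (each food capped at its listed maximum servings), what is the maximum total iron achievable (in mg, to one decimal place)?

Iron per kcal: edamame 0.01438, kidney beans 0.01065, brown rice 0.004018, cheddar 0.003571, milk 0.0008772.
Take 3 servings of edamame: uses 459 kcal, +6.6 mg iron (running total 6.6 mg).
Take 2 servings of kidney beans: uses 432 kcal, +4.6 mg iron (running total 11.2 mg).
Take 0.04911 servings of brown rice: uses 11 kcal, +0.0 mg iron (running total 11.2 mg).
Filling greedily by iron-per-kcal is optimal for one linear limit, giving 11.2 mg.

11.2 mg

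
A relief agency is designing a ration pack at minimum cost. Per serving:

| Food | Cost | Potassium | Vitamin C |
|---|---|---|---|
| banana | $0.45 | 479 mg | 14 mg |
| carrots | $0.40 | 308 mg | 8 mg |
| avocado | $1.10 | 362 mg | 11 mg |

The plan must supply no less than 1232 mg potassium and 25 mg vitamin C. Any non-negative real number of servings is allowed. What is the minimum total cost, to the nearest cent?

An LP optimum is at a vertex; with two nutrient constraints at most two foods are used. Check each candidate.
banana only: max(1232/479, 25/14) = 2.572 servings → $1.16.
carrots only: max(1232/308, 25/8) = 4 servings → $1.60.
avocado only: max(1232/362, 25/11) = 3.403 servings → $3.74.
banana + carrots with both targets exact would need a negative amount; discard.
banana + avocado with both targets exact would need a negative amount; discard.
carrots + avocado: the both-tight solution has a negative serving — not a feasible corner.
The minimum over all feasible corners is $1.16.

$1.16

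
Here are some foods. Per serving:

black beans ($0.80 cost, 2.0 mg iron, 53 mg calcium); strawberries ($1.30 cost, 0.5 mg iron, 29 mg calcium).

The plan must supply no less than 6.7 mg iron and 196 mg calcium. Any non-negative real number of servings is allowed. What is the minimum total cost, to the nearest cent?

Two binding constraints pin down two serving amounts, so the optimal mix uses at most two foods. The candidates are each food alone (scaled to the tighter of iron/calcium) and each pair with both constraints tight.
black beans only: max(6.7/2.0, 196/53) = 3.698 servings → $2.96.
strawberries only: max(6.7/0.5, 196/29) = 13.4 servings → $17.42.
black beans + strawberries with both tight: 3.057 servings and 1.171 servings → $3.97.
The minimum over all feasible corners is $2.96.

$2.96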